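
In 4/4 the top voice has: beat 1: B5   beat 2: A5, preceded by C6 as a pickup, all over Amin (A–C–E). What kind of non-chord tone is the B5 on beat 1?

Passing tone.

The harmony at that moment is A minor triad (A, C, E); B5 is not a chord tone.
It is approached by step down from C6 and left by step down to A5.
Step in, step out in the same direction — a passing tone.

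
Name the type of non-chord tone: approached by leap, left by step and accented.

Appoggiatura.

Approach: by leap. Departure: by step. Metric position: strong.
Leap in, step out, in a metrically strong position — an appoggiatura. (It is the mirror image of the escape tone, which steps in and leaps out from a weak position.)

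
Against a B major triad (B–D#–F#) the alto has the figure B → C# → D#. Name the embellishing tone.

C# is a passing tone.

The harmony at that moment is B major triad (B, D#, F#); C# is not a chord tone.
It is approached by step up from B and left by step up to D#.
Step in, step out in the same direction — a passing tone.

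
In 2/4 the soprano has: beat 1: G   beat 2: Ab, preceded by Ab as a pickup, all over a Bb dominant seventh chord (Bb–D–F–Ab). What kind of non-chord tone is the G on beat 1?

Lower neighbor tone.

The harmony at that moment is Bb dominant seventh chord (Bb, D, F, Ab); G is not a chord tone.
It is approached by step down from Ab and left by step up to Ab.
Step away and step back to the same note — a neighbor tone (lower neighbor).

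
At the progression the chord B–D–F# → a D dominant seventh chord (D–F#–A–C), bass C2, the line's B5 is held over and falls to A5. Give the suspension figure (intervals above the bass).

7–6 suspension.

At the second chord the bass is C2. The suspended B5 lies a seventh above the bass; after resolving down by step to A5, the interval above the bass becomes a sixth.
Suspension figures are named by those two intervals: 7–6.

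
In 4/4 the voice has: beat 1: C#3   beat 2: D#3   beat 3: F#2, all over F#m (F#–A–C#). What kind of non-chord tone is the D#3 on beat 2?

The harmony at that moment is F# minor triad (F#, A, C#); D#3 is not a chord tone.
It is approached by step up from C#3 and left by leap down to F#2.
Step in, leap out, on a weak beat — an escape tone.

Escape tone.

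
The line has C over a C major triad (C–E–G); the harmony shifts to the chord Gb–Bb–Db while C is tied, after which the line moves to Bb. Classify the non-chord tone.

The harmony at that moment is Gb major triad (Gb, Bb, Db); C is not a chord tone.
It is held over (the same pitch as the preceding C) and left by step down to Bb.
Held over from the previous chord and resolving down by step — a suspension.

C is a suspension.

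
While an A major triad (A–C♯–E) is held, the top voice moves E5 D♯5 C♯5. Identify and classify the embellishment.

The harmony at that moment is A major triad (A, C♯, E); D♯5 is not a chord tone.
It is approached by step down from E5 and left by step down to C♯5.
Step in, step out in the same direction — a passing tone.

D♯5 is a passing tone.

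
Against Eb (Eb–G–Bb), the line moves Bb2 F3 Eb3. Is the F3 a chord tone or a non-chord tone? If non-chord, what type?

Non-chord tone — an appoggiatura.

The harmony at that moment is Eb major triad (Eb, G, Bb); F3 is not a chord tone.
It is approached by leap up from Bb2 and left by step down to Eb3.
Leap in, step out — an appoggiatura.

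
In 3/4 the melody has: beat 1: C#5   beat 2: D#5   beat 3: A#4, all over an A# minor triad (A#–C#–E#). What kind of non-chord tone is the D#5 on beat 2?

Escape tone.

The harmony at that moment is A# minor triad (A#, C#, E#); D#5 is not a chord tone.
It is approached by step up from C#5 and left by leap down to A#4.
Step in, leap out, on a weak beat — an escape tone.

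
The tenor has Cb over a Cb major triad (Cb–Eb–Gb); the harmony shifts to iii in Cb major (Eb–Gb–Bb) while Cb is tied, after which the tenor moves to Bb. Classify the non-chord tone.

The harmony at that moment is Eb minor triad (Eb, Gb, Bb); Cb is not a chord tone.
It is held over (the same pitch as the preceding Cb) and left by step down to Bb.
Held over from the previous chord and resolving down by step — a suspension.

Cb is a suspension.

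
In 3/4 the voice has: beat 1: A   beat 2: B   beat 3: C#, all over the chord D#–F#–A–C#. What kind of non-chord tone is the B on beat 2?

Passing tone.

The harmony at that moment is D# half-diminished seventh chord (D#, F#, A, C#); B is not a chord tone.
It is approached by step up from A and left by step up to C#.
Step in, step out in the same direction — a passing tone.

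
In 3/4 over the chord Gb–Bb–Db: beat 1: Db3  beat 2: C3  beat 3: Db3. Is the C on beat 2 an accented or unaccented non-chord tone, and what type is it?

Unaccented neighbor tone.

The harmony at that moment is Gb major triad (Gb, Bb, Db); C3 is not a chord tone.
It is approached by step down from Db3 and left by step up to Db3.
Step away and step back to the same note — a neighbor tone (lower neighbor).
It falls on a weak beat, so it is unaccented.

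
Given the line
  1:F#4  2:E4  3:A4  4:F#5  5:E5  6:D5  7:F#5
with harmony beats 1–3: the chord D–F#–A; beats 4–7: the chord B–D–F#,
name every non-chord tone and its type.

The harmony at that moment is D major triad (D, F#, A); E4 is not a chord tone.
It is approached by step down from F#4 and left by leap up to A4.
Step in, leap out — an escape tone.
The harmony at that moment is B minor triad (B, D, F#); E5 is not a chord tone.
It is approached by step down from F#5 and left by step down to D5.
Step in, step out in the same direction — a passing tone.

E4 (beat 2) — escape tone; E5 (beat 5) — passing tone.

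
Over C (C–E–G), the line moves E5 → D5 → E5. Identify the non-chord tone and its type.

The harmony at that moment is C major triad (C, E, G); D5 is not a chord tone.
It is approached by step down from E5 and left by step up to E5.
Step away and step back to the same note — a neighbor tone (lower neighbor).

D5 is a neighbor tone.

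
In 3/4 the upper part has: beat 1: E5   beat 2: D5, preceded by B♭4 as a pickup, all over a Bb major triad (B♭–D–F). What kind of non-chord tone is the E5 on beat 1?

Appoggiatura.

The harmony at that moment is B♭ major triad (B♭, D, F); E5 is not a chord tone.
It is approached by leap up from B♭4 and left by step down to D5.
Leap in, step out, metrically accented — an appoggiatura.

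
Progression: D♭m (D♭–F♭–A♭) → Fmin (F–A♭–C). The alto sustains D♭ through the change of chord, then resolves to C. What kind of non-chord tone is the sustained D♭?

D♭ is a suspension.

The harmony at that moment is F minor triad (F, A♭, C); D♭ is not a chord tone.
It is held over (the same pitch as the preceding D♭) and left by step down to C.
Held over from the previous chord and resolving down by step — a suspension.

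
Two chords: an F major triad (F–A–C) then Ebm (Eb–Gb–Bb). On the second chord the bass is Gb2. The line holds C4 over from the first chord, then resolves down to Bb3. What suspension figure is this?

At the second chord the bass is Gb2. The suspended C4 lies a fourth above the bass; after resolving down by step to Bb3, the interval above the bass becomes a third.
Suspension figures are named by those two intervals: 4–3.

4–3 suspension.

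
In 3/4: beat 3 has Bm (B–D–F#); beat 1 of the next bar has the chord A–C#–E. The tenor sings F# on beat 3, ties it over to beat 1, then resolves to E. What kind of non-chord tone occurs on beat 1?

Suspension.

The harmony at that moment is A major triad (A, C#, E); F# is not a chord tone.
It is held over (the same pitch as the preceding F#) and left by step down to E.
Held over from the previous chord and resolving down by step — a suspension.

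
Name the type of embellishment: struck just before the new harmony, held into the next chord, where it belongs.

Anticipation.

Approach: ahead of the chord change (typically by step), so it is dissonant against the current harmony. Departure: none — the same pitch is restated or held and is a chord tone of the new harmony.
Dissonant first, consonant once the harmony catches up: the note simply arrives early — an anticipation. (The reverse timing, consonant first and dissonant after the change, would be a suspension or retardation.)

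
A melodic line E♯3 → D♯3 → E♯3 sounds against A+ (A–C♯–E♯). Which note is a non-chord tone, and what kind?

The harmony at that moment is A augmented triad (A, C♯, E♯); D♯3 is not a chord tone.
It is approached by step down from E♯3 and left by step up to E♯3.
Step away and step back to the same note — a neighbor tone (lower neighbor).

D♯3 is a neighbor tone.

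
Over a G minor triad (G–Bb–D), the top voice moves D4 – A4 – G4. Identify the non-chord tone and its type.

A4 is an appoggiatura.

The harmony at that moment is G minor triad (G, Bb, D); A4 is not a chord tone.
It is approached by leap up from D4 and left by step down to G4.
Leap in, step out — an appoggiatura.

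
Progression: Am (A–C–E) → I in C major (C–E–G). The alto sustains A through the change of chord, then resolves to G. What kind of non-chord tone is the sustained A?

The harmony at that moment is C major triad (C, E, G); A is not a chord tone.
It is held over (the same pitch as the preceding A) and left by step down to G.
Held over from the previous chord and resolving down by step — a suspension.

A is a suspension.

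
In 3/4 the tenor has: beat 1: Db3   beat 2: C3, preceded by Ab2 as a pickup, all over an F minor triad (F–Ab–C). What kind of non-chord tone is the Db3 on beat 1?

The harmony at that moment is F minor triad (F, Ab, C); Db3 is not a chord tone.
It is approached by leap up from Ab2 and left by step down to C3.
Leap in, step out, metrically accented — an appoggiatura.

Appoggiatura.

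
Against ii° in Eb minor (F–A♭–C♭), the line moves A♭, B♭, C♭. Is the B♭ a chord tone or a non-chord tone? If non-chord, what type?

The harmony at that moment is F diminished triad (F, A♭, C♭); B♭ is not a chord tone.
It is approached by step up from A♭ and left by step up to C♭.
Step in, step out in the same direction — a passing tone.

Non-chord tone — a passing tone.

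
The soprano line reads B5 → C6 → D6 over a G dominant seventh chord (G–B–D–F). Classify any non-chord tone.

C6 is a passing tone.

The harmony at that moment is G dominant seventh chord (G, B, D, F); C6 is not a chord tone.
It is approached by step up from B5 and left by step up to D6.
Step in, step out in the same direction — a passing tone.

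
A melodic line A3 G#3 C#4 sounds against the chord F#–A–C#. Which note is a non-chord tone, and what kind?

The harmony at that moment is F# minor triad (F#, A, C#); G#3 is not a chord tone.
It is approached by step down from A3 and left by leap up to C#4.
Step in, leap out — an escape tone.

G#3 is an escape tone.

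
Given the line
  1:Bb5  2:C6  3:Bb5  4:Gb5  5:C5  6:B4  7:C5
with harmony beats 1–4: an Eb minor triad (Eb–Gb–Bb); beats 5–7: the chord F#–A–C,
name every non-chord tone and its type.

C6 (beat 2) — neighbor tone; B4 (beat 6) — neighbor tone.

The harmony at that moment is Eb minor triad (Eb, Gb, Bb); C6 is not a chord tone.
It is approached by step up from Bb5 and left by step down to Bb5.
Step away and step back to the same note — a neighbor tone (upper neighbor).
The harmony at that moment is F# diminished triad (F#, A, C); B4 is not a chord tone.
It is approached by step down from C5 and left by step up to C5.
Step away and step back to the same note — a neighbor tone (lower neighbor).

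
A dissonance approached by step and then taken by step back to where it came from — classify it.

Neighbor tone.

Approach: by step. Departure: by step in the opposite direction, back to the starting pitch.
Stepwise on both sides but reversing to return to the same chord tone — a neighbor tone. (Had it continued onward in the same direction it would be a passing tone instead.)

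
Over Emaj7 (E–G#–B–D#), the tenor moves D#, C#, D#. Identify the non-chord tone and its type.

C# is a neighbor tone.

The harmony at that moment is E major seventh chord (E, G#, B, D#); C# is not a chord tone.
It is approached by step down from D# and left by step up to D#.
Step away and step back to the same note — a neighbor tone (lower neighbor).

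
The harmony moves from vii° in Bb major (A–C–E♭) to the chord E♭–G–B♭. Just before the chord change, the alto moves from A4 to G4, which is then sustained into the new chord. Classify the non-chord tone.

The harmony at that moment is A diminished triad (A, C, E♭); G4 is not a chord tone.
It is approached by step down from A4 and then sustained as the same pitch into the next harmony.
Arriving early and becoming a chord tone when the harmony changes — an anticipation.

G4 is an anticipation.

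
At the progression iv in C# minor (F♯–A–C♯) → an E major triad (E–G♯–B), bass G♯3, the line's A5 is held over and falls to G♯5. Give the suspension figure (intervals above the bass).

9–8 suspension.

At the second chord the bass is G♯3. The suspended A5 lies a ninth above the bass; after resolving down by step to G♯5, the interval above the bass becomes an octave.
Suspension figures are named by those two intervals: 9–8.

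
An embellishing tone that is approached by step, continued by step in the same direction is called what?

Passing tone.

Approach: by step. Departure: by step, continuing in the same direction.
Stepwise on both sides with no change of direction means the note fills in the space between two different chord tones — a passing tone. (Had it turned back to its starting note it would be a neighbor tone instead.)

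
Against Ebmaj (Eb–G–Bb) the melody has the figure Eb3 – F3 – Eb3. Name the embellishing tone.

F3 is a neighbor tone.

The harmony at that moment is Eb major triad (Eb, G, Bb); F3 is not a chord tone.
It is approached by step up from Eb3 and left by step down to Eb3.
Step away and step back to the same note — a neighbor tone (upper neighbor).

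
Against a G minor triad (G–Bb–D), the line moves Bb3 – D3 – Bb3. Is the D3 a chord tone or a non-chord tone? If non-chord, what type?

G minor triad contains G, Bb, D; D is the fifth, so it is a chord tone.

Chord tone (the fifth of G minor triad).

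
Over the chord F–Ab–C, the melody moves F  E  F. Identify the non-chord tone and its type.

The harmony at that moment is F minor triad (F, Ab, C); E is not a chord tone.
It is approached by step down from F and left by step up to F.
Step away and step back to the same note — a neighbor tone (lower neighbor).

E is a neighbor tone.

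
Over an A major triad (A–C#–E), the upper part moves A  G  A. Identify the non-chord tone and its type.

G is a neighbor tone.

The harmony at that moment is A major triad (A, C#, E); G is not a chord tone.
It is approached by step down from A and left by step up to A.
Step away and step back to the same note — a neighbor tone (lower neighbor).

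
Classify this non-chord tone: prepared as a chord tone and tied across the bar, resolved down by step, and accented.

Suspension.

Approach: by preparation — the pitch is first a chord tone, then held (tied or repeated) while the harmony changes under it. Departure: down by step. Metric position: strong.
A prepared dissonance that resolves downward by step — a suspension. (The same figure resolving upward would be a retardation.)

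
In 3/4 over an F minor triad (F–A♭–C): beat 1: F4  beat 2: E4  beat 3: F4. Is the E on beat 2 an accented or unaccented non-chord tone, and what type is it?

Unaccented neighbor tone.

The harmony at that moment is F minor triad (F, A♭, C); E4 is not a chord tone.
It is approached by step down from F4 and left by step up to F4.
Step away and step back to the same note — a neighbor tone (lower neighbor).
It falls on a weak beat, so it is unaccented.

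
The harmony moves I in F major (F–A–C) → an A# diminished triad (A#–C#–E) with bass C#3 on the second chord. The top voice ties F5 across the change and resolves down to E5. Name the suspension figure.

At the second chord the bass is C#3. The suspended F5 lies a fourth above the bass; after resolving down by step to E5, the interval above the bass becomes a third.
Suspension figures are named by those two intervals: 4–3.

4–3 suspension.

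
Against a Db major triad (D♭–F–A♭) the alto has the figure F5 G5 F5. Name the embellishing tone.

The harmony at that moment is D♭ major triad (D♭, F, A♭); G5 is not a chord tone.
It is approached by step up from F5 and left by step down to F5.
Step away and step back to the same note — a neighbor tone (upper neighbor).

G5 is a neighbor tone.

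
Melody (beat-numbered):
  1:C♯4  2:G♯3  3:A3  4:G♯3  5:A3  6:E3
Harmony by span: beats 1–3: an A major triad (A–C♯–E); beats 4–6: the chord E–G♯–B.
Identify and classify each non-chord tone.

G♯3 (beat 2) — appoggiatura; A3 (beat 5) — escape tone.

The harmony at that moment is A major triad (A, C♯, E); G♯3 is not a chord tone.
It is approached by leap down from C♯4 and left by step up to A3.
Leap in, step out — an appoggiatura.
The harmony at that moment is E major triad (E, G♯, B); A3 is not a chord tone.
It is approached by step up from G♯3 and left by leap down to E3.
Step in, leap out — an escape tone.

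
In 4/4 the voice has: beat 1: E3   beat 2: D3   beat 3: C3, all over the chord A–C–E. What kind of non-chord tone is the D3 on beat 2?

Passing tone.

The harmony at that moment is A minor triad (A, C, E); D3 is not a chord tone.
It is approached by step down from E3 and left by step down to C3.
Step in, step out in the same direction — a passing tone.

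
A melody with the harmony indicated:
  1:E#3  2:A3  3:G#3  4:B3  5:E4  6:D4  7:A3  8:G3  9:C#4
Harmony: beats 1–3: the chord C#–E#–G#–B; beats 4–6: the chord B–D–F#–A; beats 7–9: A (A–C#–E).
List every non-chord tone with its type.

The harmony at that moment is C# dominant seventh chord (C#, E#, G#, B); A3 is not a chord tone.
It is approached by leap up from E#3 and left by step down to G#3.
Leap in, step out — an appoggiatura.
The harmony at that moment is B minor seventh chord (B, D, F#, A); E4 is not a chord tone.
It is approached by leap up from B3 and left by step down to D4.
Leap in, step out — an appoggiatura.
The harmony at that moment is A major triad (A, C#, E); G3 is not a chord tone.
It is approached by step down from A3 and left by leap up to C#4.
Step in, leap out — an escape tone.

A3 (beat 2) — appoggiatura; E4 (beat 5) — appoggiatura; G3 (beat 8) — escape tone.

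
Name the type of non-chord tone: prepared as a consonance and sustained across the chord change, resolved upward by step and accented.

Retardation.

Approach: by preparation — the pitch is first a chord tone, then held (tied or repeated) while the harmony changes under it. Departure: up by step. Metric position: strong.
A prepared dissonance that resolves upward by step — a retardation. (The same figure resolving downward would be a suspension.)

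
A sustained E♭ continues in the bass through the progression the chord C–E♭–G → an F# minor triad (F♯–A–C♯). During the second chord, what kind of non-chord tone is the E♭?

Pedal tone (pedal point).

The harmony at that moment is F♯ minor triad (F♯, A, C♯); E♭ is not a chord tone.
It is held over (the same pitch as the preceding E♭) and then sustained as the same pitch into the next harmony.
Sustained through a change of harmony — a pedal tone.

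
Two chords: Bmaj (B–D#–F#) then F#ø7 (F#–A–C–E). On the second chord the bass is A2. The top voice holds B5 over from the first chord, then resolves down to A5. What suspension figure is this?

9–8 suspension.

At the second chord the bass is A2. The suspended B5 lies a ninth above the bass; after resolving down by step to A5, the interval above the bass becomes an octave.
Suspension figures are named by those two intervals: 9–8.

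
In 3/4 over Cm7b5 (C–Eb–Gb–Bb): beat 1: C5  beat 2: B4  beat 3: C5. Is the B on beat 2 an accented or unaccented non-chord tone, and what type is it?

Unaccented neighbor tone.

The harmony at that moment is C half-diminished seventh chord (C, Eb, Gb, Bb); B4 is not a chord tone.
It is approached by step down from C5 and left by step up to C5.
Step away and step back to the same note — a neighbor tone (lower neighbor).
It falls on a weak beat, so it is unaccented.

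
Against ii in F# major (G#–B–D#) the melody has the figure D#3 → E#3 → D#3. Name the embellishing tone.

The harmony at that moment is G# minor triad (G#, B, D#); E#3 is not a chord tone.
It is approached by step up from D#3 and left by step down to D#3.
Step away and step back to the same note — a neighbor tone (upper neighbor).

E#3 is a neighbor tone.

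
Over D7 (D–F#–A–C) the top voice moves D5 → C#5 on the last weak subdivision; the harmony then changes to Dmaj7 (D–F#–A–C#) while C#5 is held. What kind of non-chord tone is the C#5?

The harmony at that moment is D dominant seventh chord (D, F#, A, C); C#5 is not a chord tone.
It is approached by step down from D5 and then sustained as the same pitch into the next harmony.
Arriving early and becoming a chord tone when the harmony changes — an anticipation.

C#5 is an anticipation.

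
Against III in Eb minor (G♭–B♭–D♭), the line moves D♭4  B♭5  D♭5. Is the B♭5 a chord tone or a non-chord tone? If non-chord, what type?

Gb major triad contains G♭, B♭, D♭; B♭ is the third, so it is a chord tone.

Chord tone (the third of Gb major triad).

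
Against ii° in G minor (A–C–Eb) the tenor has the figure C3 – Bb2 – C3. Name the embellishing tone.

Bb2 is a neighbor tone.

The harmony at that moment is A diminished triad (A, C, Eb); Bb2 is not a chord tone.
It is approached by step down from C3 and left by step up to C3.
Step away and step back to the same note — a neighbor tone (lower neighbor).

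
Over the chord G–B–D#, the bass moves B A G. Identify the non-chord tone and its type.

A is a passing tone.

The harmony at that moment is G augmented triad (G, B, D#); A is not a chord tone.
It is approached by step down from B and left by step down to G.
Step in, step out in the same direction — a passing tone.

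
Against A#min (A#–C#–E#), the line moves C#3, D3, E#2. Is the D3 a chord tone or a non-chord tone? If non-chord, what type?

Non-chord tone — an escape tone.

The harmony at that moment is A# minor triad (A#, C#, E#); D3 is not a chord tone.
It is approached by step up from C#3 and left by leap down to E#2.
Step in, leap out — an escape tone.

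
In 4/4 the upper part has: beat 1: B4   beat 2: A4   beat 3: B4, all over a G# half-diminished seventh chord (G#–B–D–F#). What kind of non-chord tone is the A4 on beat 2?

The harmony at that moment is G# half-diminished seventh chord (G#, B, D, F#); A4 is not a chord tone.
It is approached by step down from B4 and left by step up to B4.
Step away and step back to the same note — a neighbor tone (lower neighbor).

Lower neighbor tone.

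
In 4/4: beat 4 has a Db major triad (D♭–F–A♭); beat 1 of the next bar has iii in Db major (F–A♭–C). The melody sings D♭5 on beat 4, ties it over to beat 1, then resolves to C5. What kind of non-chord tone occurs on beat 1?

The harmony at that moment is F minor triad (F, A♭, C); D♭5 is not a chord tone.
It is held over (the same pitch as the preceding D♭5) and left by step down to C5.
Held over from the previous chord and resolving down by step — a suspension.

Suspension.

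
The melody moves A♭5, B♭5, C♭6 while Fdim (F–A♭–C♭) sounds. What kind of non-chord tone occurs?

B♭5 is a passing tone.

The harmony at that moment is F diminished triad (F, A♭, C♭); B♭5 is not a chord tone.
It is approached by step up from A♭5 and left by step up to C♭6.
Step in, step out in the same direction — a passing tone.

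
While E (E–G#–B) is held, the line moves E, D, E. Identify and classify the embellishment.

The harmony at that moment is E major triad (E, G#, B); D is not a chord tone.
It is approached by step down from E and left by step up to E.
Step away and step back to the same note — a neighbor tone (lower neighbor).

D is a neighbor tone.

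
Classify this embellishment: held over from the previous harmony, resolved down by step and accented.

Approach: by preparation — the pitch is first a chord tone, then held (tied or repeated) while the harmony changes under it. Departure: down by step. Metric position: strong.
A prepared dissonance that resolves downward by step — a suspension. (The same figure resolving upward would be a retardation.)

Suspension.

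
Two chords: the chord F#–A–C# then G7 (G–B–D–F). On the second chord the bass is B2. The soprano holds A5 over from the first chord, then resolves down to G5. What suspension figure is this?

At the second chord the bass is B2. The suspended A5 lies a seventh above the bass; after resolving down by step to G5, the interval above the bass becomes a sixth.
Suspension figures are named by those two intervals: 7–6.

7–6 suspension.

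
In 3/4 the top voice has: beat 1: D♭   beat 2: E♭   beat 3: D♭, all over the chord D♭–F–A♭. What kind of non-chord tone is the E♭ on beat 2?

The harmony at that moment is D♭ major triad (D♭, F, A♭); E♭ is not a chord tone.
It is approached by step up from D♭ and left by step down to D♭.
Step away and step back to the same note — a neighbor tone (upper neighbor).

Upper neighbor tone.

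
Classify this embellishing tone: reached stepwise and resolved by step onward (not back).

Passing tone.

Approach: by step. Departure: by step, continuing in the same direction.
Stepwise on both sides with no change of direction means the note fills in the space between two different chord tones — a passing tone. (Had it turned back to its starting note it would be a neighbor tone instead.)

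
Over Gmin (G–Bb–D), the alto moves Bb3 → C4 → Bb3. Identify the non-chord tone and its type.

The harmony at that moment is G minor triad (G, Bb, D); C4 is not a chord tone.
It is approached by step up from Bb3 and left by step down to Bb3.
Step away and step back to the same note — a neighbor tone (upper neighbor).

C4 is a neighbor tone.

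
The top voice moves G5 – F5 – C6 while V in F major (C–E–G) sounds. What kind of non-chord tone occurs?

The harmony at that moment is C major triad (C, E, G); F5 is not a chord tone.
It is approached by step down from G5 and left by leap up to C6.
Step in, leap out — an escape tone.

F5 is an escape tone.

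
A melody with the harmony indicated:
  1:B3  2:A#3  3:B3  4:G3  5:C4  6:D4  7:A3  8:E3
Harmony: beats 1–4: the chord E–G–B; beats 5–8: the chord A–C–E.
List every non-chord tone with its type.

A#3 (beat 2) — neighbor tone; D4 (beat 6) — escape tone.

The harmony at that moment is E minor triad (E, G, B); A#3 is not a chord tone.
It is approached by step down from B3 and left by step up to B3.
Step away and step back to the same note — a neighbor tone (lower neighbor).
The harmony at that moment is A minor triad (A, C, E); D4 is not a chord tone.
It is approached by step up from C4 and left by leap down to A3.
Step in, leap out — an escape tone.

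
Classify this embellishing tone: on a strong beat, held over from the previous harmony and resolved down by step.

Suspension.

Approach: by preparation — the pitch is first a chord tone, then held (tied or repeated) while the harmony changes under it. Departure: down by step. Metric position: strong.
A prepared dissonance that resolves downward by step — a suspension. (The same figure resolving upward would be a retardation.)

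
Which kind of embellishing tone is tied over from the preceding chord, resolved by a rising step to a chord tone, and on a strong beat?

Approach: by preparation — the pitch is first a chord tone, then held (tied or repeated) while the harmony changes under it. Departure: up by step. Metric position: strong.
A prepared dissonance that resolves upward by step — a retardation. (The same figure resolving downward would be a suspension.)

Retardation.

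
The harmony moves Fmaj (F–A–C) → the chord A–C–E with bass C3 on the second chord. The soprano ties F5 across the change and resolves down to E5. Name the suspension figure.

4–3 suspension.

At the second chord the bass is C3. The suspended F5 lies a fourth above the bass; after resolving down by step to E5, the interval above the bass becomes a third.
Suspension figures are named by those two intervals: 4–3.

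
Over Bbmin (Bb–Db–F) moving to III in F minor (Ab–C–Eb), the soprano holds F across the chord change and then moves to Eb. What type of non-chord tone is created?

F is a suspension.

The harmony at that moment is Ab major triad (Ab, C, Eb); F is not a chord tone.
It is held over (the same pitch as the preceding F) and left by step down to Eb.
Held over from the previous chord and resolving down by step — a suspension.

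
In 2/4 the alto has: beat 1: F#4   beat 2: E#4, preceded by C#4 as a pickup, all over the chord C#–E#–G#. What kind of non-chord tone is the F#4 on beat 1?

The harmony at that moment is C# major triad (C#, E#, G#); F#4 is not a chord tone.
It is approached by leap up from C#4 and left by step down to E#4.
Leap in, step out, metrically accented — an appoggiatura.

Appoggiatura.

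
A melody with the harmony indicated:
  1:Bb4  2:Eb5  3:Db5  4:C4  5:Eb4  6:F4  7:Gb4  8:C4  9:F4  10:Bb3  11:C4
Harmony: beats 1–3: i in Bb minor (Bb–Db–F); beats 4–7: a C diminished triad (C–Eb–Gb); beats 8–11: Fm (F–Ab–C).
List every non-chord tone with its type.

Eb5 (beat 2) — appoggiatura; F4 (beat 6) — passing tone; Bb3 (beat 10) — appoggiatura.

The harmony at that moment is Bb minor triad (Bb, Db, F); Eb5 is not a chord tone.
It is approached by leap up from Bb4 and left by step down to Db5.
Leap in, step out — an appoggiatura.
The harmony at that moment is C diminished triad (C, Eb, Gb); F4 is not a chord tone.
It is approached by step up from Eb4 and left by step up to Gb4.
Step in, step out in the same direction — a passing tone.
The harmony at that moment is F minor triad (F, Ab, C); Bb3 is not a chord tone.
It is approached by leap down from F4 and left by step up to C4.
Leap in, step out — an appoggiatura.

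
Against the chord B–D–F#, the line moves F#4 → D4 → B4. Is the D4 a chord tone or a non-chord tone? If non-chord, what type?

B minor triad contains B, D, F#; D is the third, so it is a chord tone.

Chord tone (the third of B minor triad).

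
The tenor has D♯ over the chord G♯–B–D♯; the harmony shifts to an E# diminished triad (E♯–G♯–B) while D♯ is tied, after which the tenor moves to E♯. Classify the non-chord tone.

D♯ is a retardation.

The harmony at that moment is E♯ diminished triad (E♯, G♯, B); D♯ is not a chord tone.
It is held over (the same pitch as the preceding D♯) and left by step up to E♯.
Held over from the previous chord and resolving up by step — a retardation.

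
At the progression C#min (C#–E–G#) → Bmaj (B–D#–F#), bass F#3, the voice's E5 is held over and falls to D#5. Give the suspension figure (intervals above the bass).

At the second chord the bass is F#3. The suspended E5 lies a seventh above the bass; after resolving down by step to D#5, the interval above the bass becomes a sixth.
Suspension figures are named by those two intervals: 7–6.

7–6 suspension.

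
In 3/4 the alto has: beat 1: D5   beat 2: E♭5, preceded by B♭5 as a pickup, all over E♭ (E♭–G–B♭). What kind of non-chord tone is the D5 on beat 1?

Appoggiatura.

The harmony at that moment is E♭ major triad (E♭, G, B♭); D5 is not a chord tone.
It is approached by leap down from B♭5 and left by step up to E♭5.
Leap in, step out, metrically accented — an appoggiatura.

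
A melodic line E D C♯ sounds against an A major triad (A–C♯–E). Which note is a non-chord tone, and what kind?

D is a passing tone.

The harmony at that moment is A major triad (A, C♯, E); D is not a chord tone.
It is approached by step down from E and left by step down to C♯.
Step in, step out in the same direction — a passing tone.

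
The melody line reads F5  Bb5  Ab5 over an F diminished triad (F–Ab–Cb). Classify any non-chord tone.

Bb5 is an appoggiatura.

The harmony at that moment is F diminished triad (F, Ab, Cb); Bb5 is not a chord tone.
It is approached by leap up from F5 and left by step down to Ab5.
Leap in, step out — an appoggiatura.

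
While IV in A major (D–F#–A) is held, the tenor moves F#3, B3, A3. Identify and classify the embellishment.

B3 is an appoggiatura.

The harmony at that moment is D major triad (D, F#, A); B3 is not a chord tone.
It is approached by leap up from F#3 and left by step down to A3.
Leap in, step out — an appoggiatura.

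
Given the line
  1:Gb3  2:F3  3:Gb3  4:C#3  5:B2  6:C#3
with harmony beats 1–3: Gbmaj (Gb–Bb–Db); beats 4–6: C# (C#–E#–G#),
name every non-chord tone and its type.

F3 (beat 2) — neighbor tone; B2 (beat 5) — neighbor tone.

The harmony at that moment is Gb major triad (Gb, Bb, Db); F3 is not a chord tone.
It is approached by step down from Gb3 and left by step up to Gb3.
Step away and step back to the same note — a neighbor tone (lower neighbor).
The harmony at that moment is C# major triad (C#, E#, G#); B2 is not a chord tone.
It is approached by step down from C#3 and left by step up to C#3.
Step away and step back to the same note — a neighbor tone (lower neighbor).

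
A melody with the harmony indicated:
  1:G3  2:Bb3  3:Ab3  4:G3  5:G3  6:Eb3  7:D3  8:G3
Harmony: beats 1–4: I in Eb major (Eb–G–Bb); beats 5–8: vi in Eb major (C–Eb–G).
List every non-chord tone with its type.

Ab3 (beat 3) — passing tone; D3 (beat 7) — escape tone.

The harmony at that moment is Eb major triad (Eb, G, Bb); Ab3 is not a chord tone.
It is approached by step down from Bb3 and left by step down to G3.
Step in, step out in the same direction — a passing tone.
The harmony at that moment is C minor triad (C, Eb, G); D3 is not a chord tone.
It is approached by step down from Eb3 and left by leap up to G3.
Step in, leap out — an escape tone.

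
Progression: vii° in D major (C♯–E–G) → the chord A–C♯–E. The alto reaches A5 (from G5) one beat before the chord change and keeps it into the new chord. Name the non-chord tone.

The harmony at that moment is C♯ diminished triad (C♯, E, G); A5 is not a chord tone.
It is approached by step up from G5 and then sustained as the same pitch into the next harmony.
Arriving early and becoming a chord tone when the harmony changes — an anticipation.

A5 is an anticipation.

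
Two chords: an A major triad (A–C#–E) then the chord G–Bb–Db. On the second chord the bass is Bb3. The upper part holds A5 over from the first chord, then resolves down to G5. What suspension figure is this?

7–6 suspension.

At the second chord the bass is Bb3. The suspended A5 lies a seventh above the bass; after resolving down by step to G5, the interval above the bass becomes a sixth.
Suspension figures are named by those two intervals: 7–6.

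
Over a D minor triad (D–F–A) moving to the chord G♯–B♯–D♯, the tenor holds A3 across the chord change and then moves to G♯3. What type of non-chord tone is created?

A3 is a suspension.

The harmony at that moment is G♯ major triad (G♯, B♯, D♯); A3 is not a chord tone.
It is held over (the same pitch as the preceding A3) and left by step down to G♯3.
Held over from the previous chord and resolving down by step — a suspension.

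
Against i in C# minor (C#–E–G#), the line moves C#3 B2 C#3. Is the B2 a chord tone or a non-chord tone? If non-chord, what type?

Non-chord tone — a neighbor tone.

The harmony at that moment is C# minor triad (C#, E, G#); B2 is not a chord tone.
It is approached by step down from C#3 and left by step up to C#3.
Step away and step back to the same note — a neighbor tone (lower neighbor).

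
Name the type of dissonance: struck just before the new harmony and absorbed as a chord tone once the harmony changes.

Anticipation.

Approach: ahead of the chord change (typically by step), so it is dissonant against the current harmony. Departure: none — the same pitch is restated or held and is a chord tone of the new harmony.
Dissonant first, consonant once the harmony catches up: the note simply arrives early — an anticipation. (The reverse timing, consonant first and dissonant after the change, would be a suspension or retardation.)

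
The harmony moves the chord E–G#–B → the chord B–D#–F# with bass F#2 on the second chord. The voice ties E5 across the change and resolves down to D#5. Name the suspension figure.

7–6 suspension.

At the second chord the bass is F#2. The suspended E5 lies a seventh above the bass; after resolving down by step to D#5, the interval above the bass becomes a sixth.
Suspension figures are named by those two intervals: 7–6.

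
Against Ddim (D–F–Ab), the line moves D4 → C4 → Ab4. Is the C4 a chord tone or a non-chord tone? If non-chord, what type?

The harmony at that moment is D diminished triad (D, F, Ab); C4 is not a chord tone.
It is approached by step down from D4 and left by leap up to Ab4.
Step in, leap out — an escape tone.

Non-chord tone — an escape tone.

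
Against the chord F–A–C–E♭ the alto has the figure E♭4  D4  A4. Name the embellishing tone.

The harmony at that moment is F dominant seventh chord (F, A, C, E♭); D4 is not a chord tone.
It is approached by step down from E♭4 and left by leap up to A4.
Step in, leap out — an escape tone.

D4 is an escape tone.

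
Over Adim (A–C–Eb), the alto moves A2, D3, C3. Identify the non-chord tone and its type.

The harmony at that moment is A diminished triad (A, C, Eb); D3 is not a chord tone.
It is approached by leap up from A2 and left by step down to C3.
Leap in, step out — an appoggiatura.

D3 is an appoggiatura.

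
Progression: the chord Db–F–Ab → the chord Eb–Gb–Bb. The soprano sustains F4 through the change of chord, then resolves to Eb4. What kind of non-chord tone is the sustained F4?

F4 is a suspension.

The harmony at that moment is Eb minor triad (Eb, Gb, Bb); F4 is not a chord tone.
It is held over (the same pitch as the preceding F4) and left by step down to Eb4.
Held over from the previous chord and resolving down by step — a suspension.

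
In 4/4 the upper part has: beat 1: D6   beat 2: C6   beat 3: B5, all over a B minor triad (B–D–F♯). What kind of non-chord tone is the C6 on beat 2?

Passing tone.

The harmony at that moment is B minor triad (B, D, F♯); C6 is not a chord tone.
It is approached by step down from D6 and left by step down to B5.
Step in, step out in the same direction — a passing tone.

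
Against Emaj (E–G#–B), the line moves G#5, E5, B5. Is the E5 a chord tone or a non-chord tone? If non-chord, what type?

E major triad contains E, G#, B; E is the root, so it is a chord tone.

Chord tone (the root of E major triad).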